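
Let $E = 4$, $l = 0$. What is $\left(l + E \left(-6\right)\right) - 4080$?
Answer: $-4104$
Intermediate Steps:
$\left(l + E \left(-6\right)\right) - 4080 = \left(0 + 4 \left(-6\right)\right) - 4080 = \left(0 - 24\right) - 4080 = -24 - 4080 = -4104$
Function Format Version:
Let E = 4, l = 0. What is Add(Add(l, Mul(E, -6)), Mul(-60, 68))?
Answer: -4104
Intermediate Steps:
Add(Add(l, Mul(E, -6)), Mul(-60, 68)) = Add(Add(0, Mul(4, -6)), Mul(-60, 68)) = Add(Add(0, -24), -4080) = Add(-24, -4080) = -4104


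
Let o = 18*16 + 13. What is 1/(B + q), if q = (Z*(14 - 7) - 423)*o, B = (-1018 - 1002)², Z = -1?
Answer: 1/3950970 ≈ 2.5310e-7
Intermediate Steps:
o = 301 (o = 288 + 13 = 301)
B = 4080400 (B = (-2020)² = 4080400)
q = -129430 (q = (-(14 - 7) - 423)*301 = (-1*7 - 423)*301 = (-7 - 423)*301 = -430*301 = -129430)
1/(B + q) = 1/(4080400 - 129430) = 1/3950970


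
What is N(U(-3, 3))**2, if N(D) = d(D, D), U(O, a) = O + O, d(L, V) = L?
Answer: 36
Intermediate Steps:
U(O, a) = 2*O
N(D) = D
N(U(-3, 3))**2 = (2*(-3))**2 = (-6)**2 = 36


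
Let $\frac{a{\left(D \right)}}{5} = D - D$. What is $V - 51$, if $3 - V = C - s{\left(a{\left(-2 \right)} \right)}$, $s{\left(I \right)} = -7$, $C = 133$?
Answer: $-188$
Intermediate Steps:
$a{\left(D \right)} = 0$ ($a{\left(D \right)} = 5 \left(D - D\right) = 5 \cdot 0 = 0$)
$V = -137$ ($V = 3 - \left(133 - -7\right) = 3 - \left(133 + 7\right) = 3 - 140 = -137$)
$V - 51 = -137 - 51 = -188$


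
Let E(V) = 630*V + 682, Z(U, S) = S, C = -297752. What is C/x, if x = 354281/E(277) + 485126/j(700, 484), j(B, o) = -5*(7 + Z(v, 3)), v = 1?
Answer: 1304094209600/42486240071 ≈ 30.695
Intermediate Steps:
E(V) = 682 + 630*V
j(B, o) = -50 (j(B, o) = -5*(7 + 3) = -5*10 = -50)
x = -42486240071/4379800 (x = 354281/(682 + 630*277) + 485126/(-50) = 354281/(682 + 174510) + 485126*(-1/50) = 354281/175192 - 242563/25 = -42486240071/4379800 ≈ -9700.5)
C/x = -297752/(-42486240071/4379800) = -297752*(-4379800/42486240071) = 1304094209600/42486240071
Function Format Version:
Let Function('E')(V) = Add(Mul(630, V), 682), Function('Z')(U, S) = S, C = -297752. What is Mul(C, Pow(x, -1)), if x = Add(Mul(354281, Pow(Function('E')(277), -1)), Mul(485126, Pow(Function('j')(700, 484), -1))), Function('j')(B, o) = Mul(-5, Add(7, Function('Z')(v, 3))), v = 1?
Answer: Rational(1304094209600, 42486240071) ≈ 30.695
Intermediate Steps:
Function('E')(V) = Add(682, Mul(630, V))
Function('j')(B, o) = -50 (Function('j')(B, o) = Mul(-5, Add(7, 3)) = Mul(-5, 10) = -50)
x = Rational(-42486240071, 4379800) (x = Add(Mul(354281, Pow(Add(682, Mul(630, 277)), -1)), Mul(485126, Pow(-50, -1))) = Add(Mul(354281, Pow(Add(682, 174510), -1)), Mul(485126, Rational(-1, 50))) = Add(Mul(354281, Pow(175192, -1)), Rational(-242563, 25)) = Add(Mul(354281, Rational(1, 175192)), Rational(-242563, 25)) = Add(Rational(354281, 175192), Rational(-242563, 25)) = Rational(-42486240071, 4379800) ≈ -9700.5)
Mul(C, Pow(x, -1)) = Mul(-297752, Pow(Rational(-42486240071, 4379800), -1)) = Mul(-297752, Rational(-4379800, 42486240071)) = Rational(1304094209600, 42486240071)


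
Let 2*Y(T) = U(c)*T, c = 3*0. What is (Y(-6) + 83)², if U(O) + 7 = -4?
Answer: 13456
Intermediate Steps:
c = 0
U(O) = -11 (U(O) = -7 - 4 = -11)
Y(T) = -11*T/2 (Y(T) = (-11*T)/2 = -11*T/2)
(Y(-6) + 83)² = (-11/2*(-6) + 83)² = (33 + 83)² = 116² = 13456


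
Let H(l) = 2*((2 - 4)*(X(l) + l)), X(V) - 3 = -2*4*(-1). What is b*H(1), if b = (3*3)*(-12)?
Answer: 5184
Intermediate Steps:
X(V) = 11 (X(V) = 3 - 2*4*(-1) = 3 - 8*(-1) = 3 + 8 = 11)
b = -108 (b = 9*(-12) = -108)
H(l) = -44 - 4*l (H(l) = 2*((2 - 4)*(11 + l)) = 2*(-2*(11 + l)) = 2*(-22 - 2*l) = -44 - 4*l)
b*H(1) = -108*(-44 - 4*1) = -108*(-44 - 4) = -108*(-48) = 5184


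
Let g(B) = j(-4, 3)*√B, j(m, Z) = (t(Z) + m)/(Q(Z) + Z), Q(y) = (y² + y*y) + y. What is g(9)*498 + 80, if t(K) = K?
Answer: 71/4 ≈ 17.750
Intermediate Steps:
Q(y) = y + 2*y² (Q(y) = (y² + y²) + y = 2*y² + y = y + 2*y²)
j(m, Z) = (Z + m)/(Z + Z*(1 + 2*Z)) (j(m, Z) = (Z + m)/(Z*(1 + 2*Z) + Z) = (Z + m)/(Z + Z*(1 + 2*Z)))
g(B) = -√B/24 (g(B) = ((½)*(3 - 4)/(3*(1 + 3)))*√B = ((½)*(⅓)*(-1)/4)*√B = ((½)*(⅓)*(¼)*(-1))*√B = -√B/24)
g(9)*498 + 80 = -√9/24*498 + 80 = -1/24*3*498 + 80 = -⅛*498 + 80 = -249/4 + 80 = 71/4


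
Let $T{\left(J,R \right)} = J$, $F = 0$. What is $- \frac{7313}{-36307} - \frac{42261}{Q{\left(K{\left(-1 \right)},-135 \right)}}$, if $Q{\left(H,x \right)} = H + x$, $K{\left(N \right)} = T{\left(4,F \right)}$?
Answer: $\frac{1535328130}{4756217} \approx 322.8$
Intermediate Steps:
$K{\left(N \right)} = 4$
$- \frac{7313}{-36307} - \frac{42261}{Q{\left(K{\left(-1 \right)},-135 \right)}} = - \frac{7313}{-36307} - \frac{42261}{4 - 135} = \left(-7313\right) \left(- \frac{1}{36307}\right) - \frac{42261}{-131} = \frac{7313}{36307} - - \frac{42261}{131} = \frac{7313}{36307} + \frac{42261}{131} = \frac{1535328130}{4756217}$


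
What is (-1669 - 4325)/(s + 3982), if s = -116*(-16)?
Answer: -999/973 ≈ -1.0267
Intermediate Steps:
s = 1856
(-1669 - 4325)/(s + 3982) = (-1669 - 4325)/(1856 + 3982) = -5994/5838 = -5994*1/5838 = -999/973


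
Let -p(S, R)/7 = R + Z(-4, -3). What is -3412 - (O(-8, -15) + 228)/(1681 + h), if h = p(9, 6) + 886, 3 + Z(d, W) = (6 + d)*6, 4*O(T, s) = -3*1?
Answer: -33602285/9848 ≈ -3412.1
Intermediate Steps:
O(T, s) = -¾ (O(T, s) = (-3*1)/4 = (¼)*(-3) = -¾)
Z(d, W) = 33 + 6*d (Z(d, W) = -3 + (6 + d)*6 = -3 + (36 + 6*d) = 33 + 6*d)
p(S, R) = -63 - 7*R (p(S, R) = -7*(R + (33 + 6*(-4))) = -7*(R + (33 - 24)) = -7*(R + 9) = -7*(9 + R) = -63 - 7*R)
h = 781 (h = (-63 - 7*6) + 886 = (-63 - 42) + 886 = -105 + 886 = 781)
-3412 - (O(-8, -15) + 228)/(1681 + h) = -3412 - (-¾ + 228)/(1681 + 781) = -3412 - 909/(4*2462) = -3412 - 1*909/9848 = -3412 - 909/9848 = -33602285/9848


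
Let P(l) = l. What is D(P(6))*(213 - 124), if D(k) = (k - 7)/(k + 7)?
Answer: -89/13 ≈ -6.8462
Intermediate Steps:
D(k) = (-7 + k)/(7 + k)
D(P(6))*(213 - 124) = ((-7 + 6)/(7 + 6))*(213 - 124) = (-1/13)*89 = ((1/13)*(-1))*89 = -1/13*89 = -89/13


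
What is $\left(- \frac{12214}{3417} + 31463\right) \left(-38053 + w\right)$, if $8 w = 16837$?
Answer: $- \frac{30914698614059}{27336} \approx -1.1309 \cdot 10^{9}$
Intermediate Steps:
$w = \frac{16837}{8}$ ($w = \frac{1}{8} \cdot 16837 = \frac{16837}{8} \approx 2104.6$)
$\left(- \frac{12214}{3417} + 31463\right) \left(-38053 + w\right) = \left(- \frac{12214}{3417} + 31463\right) \left(-38053 + \frac{16837}{8}\right) = \left(\left(-12214\right) \frac{1}{3417} + 31463\right) \left(- \frac{287587}{8}\right) = \left(- \frac{12214}{3417} + 31463\right) \left(- \frac{287587}{8}\right) = \frac{107496857}{3417} \left(- \frac{287587}{8}\right) = - \frac{30914698614059}{27336}$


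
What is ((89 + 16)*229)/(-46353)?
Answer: -8015/15451 ≈ -0.51874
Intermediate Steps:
((89 + 16)*229)/(-46353) = (105*229)*(-1/46353) = 24045*(-1/46353) = -8015/15451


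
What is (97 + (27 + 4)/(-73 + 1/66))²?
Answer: 216413831209/23203489 ≈ 9326.8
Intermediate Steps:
(97 + (27 + 4)/(-73 + 1/66))² = (97 + 31/(-73 + 1/66))² = (97 + 31/(-4817/66))² = (97 + 31*(-66/4817))² = (97 - 2046/4817)² = (465203/4817)² = 216413831209/23203489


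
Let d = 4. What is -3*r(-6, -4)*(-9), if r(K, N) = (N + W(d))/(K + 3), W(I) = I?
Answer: 0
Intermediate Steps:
r(K, N) = (4 + N)/(3 + K) (r(K, N) = (N + 4)/(K + 3) = (4 + N)/(3 + K))
-3*r(-6, -4)*(-9) = -3*(4 - 4)/(3 - 6)*(-9) = -3*0/(-3)*(-9) = -(-1)*0*(-9) = -3*0*(-9) = 0*(-9) = 0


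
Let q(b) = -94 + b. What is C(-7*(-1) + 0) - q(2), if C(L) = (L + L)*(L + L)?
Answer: 288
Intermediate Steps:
C(L) = 4*L² (C(L) = (2*L)*(2*L) = 4*L²)
C(-7*(-1) + 0) - q(2) = 4*(-7*(-1) + 0)² - (-94 + 2) = 4*(7 + 0)² - 1*(-92) = 4*7² + 92 = 4*49 + 92 = 196 + 92 = 288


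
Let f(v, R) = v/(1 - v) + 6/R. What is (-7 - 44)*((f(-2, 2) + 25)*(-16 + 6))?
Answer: 13940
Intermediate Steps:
f(v, R) = 6/R + v/(1 - v)
(-7 - 44)*((f(-2, 2) + 25)*(-16 + 6)) = (-7 - 44)*(((-6 + 6*(-2) - 1*2*(-2))/(2*(-1 - 2)) + 25)*(-16 + 6)) = -51*((1/2)*(-6 - 12 + 4)/(-3) + 25)*(-10) = -51*((1/2)*(-1/3)*(-14) + 25)*(-10) = -51*(7/3 + 25)*(-10) = -1394*(-10) = -51*(-820/3) = 13940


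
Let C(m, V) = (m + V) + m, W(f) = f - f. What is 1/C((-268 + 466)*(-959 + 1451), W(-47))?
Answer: 1/194832 ≈ 5.1326e-6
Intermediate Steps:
W(f) = 0
C(m, V) = V + 2*m (C(m, V) = (V + m) + m = V + 2*m)
1/C((-268 + 466)*(-959 + 1451), W(-47)) = 1/(0 + 2*((-268 + 466)*(-959 + 1451))) = 1/(0 + 2*(198*492)) = 1/(0 + 2*97416) = 1/(0 + 194832) = 1/194832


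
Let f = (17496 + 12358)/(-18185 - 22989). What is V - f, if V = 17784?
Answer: 366134135/20587 ≈ 17785.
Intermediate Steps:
f = -14927/20587 (f = 29854/(-41174) = 29854*(-1/41174) = -14927/20587 ≈ -0.72507)
V - f = 17784 - 1*(-14927/20587) = 17784 + 14927/20587 = 366134135/20587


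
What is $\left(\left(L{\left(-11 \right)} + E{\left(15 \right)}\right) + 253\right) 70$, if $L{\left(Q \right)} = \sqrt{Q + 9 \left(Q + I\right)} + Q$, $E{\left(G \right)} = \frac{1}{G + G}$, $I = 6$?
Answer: $\frac{50827}{3} + 140 i \sqrt{14} \approx 16942.0 + 523.83 i$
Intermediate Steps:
$E{\left(G \right)} = \frac{1}{2 G}$
$L{\left(Q \right)} = Q + \sqrt{54 + 10 Q}$ ($L{\left(Q \right)} = \sqrt{Q + 9 \left(Q + 6\right)} + Q = \sqrt{Q + 9 \left(6 + Q\right)} + Q = \sqrt{Q + \left(54 + 9 Q\right)} + Q = \sqrt{54 + 10 Q} + Q = Q + \sqrt{54 + 10 Q}$)
$\left(\left(L{\left(-11 \right)} + E{\left(15 \right)}\right) + 253\right) 70 = \left(\left(\left(-11 + \sqrt{54 + 10 \left(-11\right)}\right) + \frac{1}{2 \cdot 15}\right) + 253\right) 70 = \left(\left(\left(-11 + \sqrt{54 - 110}\right) + \frac{1}{2} \cdot \frac{1}{15}\right) + 253\right) 70 = \left(\left(\left(-11 + \sqrt{-56}\right) + \frac{1}{30}\right) + 253\right) 70 = \left(\left(\left(-11 + 2 i \sqrt{14}\right) + \frac{1}{30}\right) + 253\right) 70 = \left(\left(- \frac{329}{30} + 2 i \sqrt{14}\right) + 253\right) 70 = \left(\frac{7261}{30} + 2 i \sqrt{14}\right) 70 = \frac{50827}{3} + 140 i \sqrt{14}$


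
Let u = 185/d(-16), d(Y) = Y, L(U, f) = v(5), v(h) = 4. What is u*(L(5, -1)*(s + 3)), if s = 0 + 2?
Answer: -925/4 ≈ -231.25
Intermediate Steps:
L(U, f) = 4
s = 2
u = -185/16 (u = 185/(-16) = 185*(-1/16) = -185/16 ≈ -11.563)
u*(L(5, -1)*(s + 3)) = -185*(2 + 3)/4 = -185*5/4 = -185/16*20 = -925/4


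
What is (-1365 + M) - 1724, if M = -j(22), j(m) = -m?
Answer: -3067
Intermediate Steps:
M = 22 (M = -(-1)*22 = -1*(-22) = 22)
(-1365 + M) - 1724 = (-1365 + 22) - 1724 = -1343 - 1724 = -3067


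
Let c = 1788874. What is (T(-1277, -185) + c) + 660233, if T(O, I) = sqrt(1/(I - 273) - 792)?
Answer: 2449107 + I*sqrt(166133546)/458 ≈ 2.4491e+6 + 28.143*I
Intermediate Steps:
T(O, I) = sqrt(-792 + 1/(-273 + I)) (T(O, I) = sqrt(1/(-273 + I) - 792) = sqrt(-792 + 1/(-273 + I)))
(T(-1277, -185) + c) + 660233 = (sqrt((216217 - 792*(-185))/(-273 - 185)) + 1788874) + 660233 = (sqrt((216217 + 146520)/(-458)) + 1788874) + 660233 = (sqrt(-1/458*362737) + 1788874) + 660233 = (sqrt(-362737/458) + 1788874) + 660233 = (I*sqrt(166133546)/458 + 1788874) + 660233 = (1788874 + I*sqrt(166133546)/458) + 660233 = 2449107 + I*sqrt(166133546)/458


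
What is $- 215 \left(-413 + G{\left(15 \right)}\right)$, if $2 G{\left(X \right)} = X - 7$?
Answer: $87935$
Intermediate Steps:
$G{\left(X \right)} = - \frac{7}{2} + \frac{X}{2}$ ($G{\left(X \right)} = \frac{X - 7}{2} = \frac{-7 + X}{2} = - \frac{7}{2} + \frac{X}{2}$)
$- 215 \left(-413 + G{\left(15 \right)}\right) = - 215 \left(-413 + \left(- \frac{7}{2} + \frac{1}{2} \cdot 15\right)\right) = - 215 \left(-413 + \left(- \frac{7}{2} + \frac{15}{2}\right)\right) = - 215 \left(-413 + 4\right) = \left(-215\right) \left(-409\right) = 87935$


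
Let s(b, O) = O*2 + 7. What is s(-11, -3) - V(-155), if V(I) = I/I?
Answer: 0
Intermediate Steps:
s(b, O) = 7 + 2*O (s(b, O) = 2*O + 7 = 7 + 2*O)
V(I) = 1
s(-11, -3) - V(-155) = (7 + 2*(-3)) - 1*1 = (7 - 6) - 1 = 1 - 1 = 0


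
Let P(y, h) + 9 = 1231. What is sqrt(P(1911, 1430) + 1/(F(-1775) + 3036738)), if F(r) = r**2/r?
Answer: sqrt(11255842505727881)/3034963 ≈ 34.957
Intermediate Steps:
P(y, h) = 1222 (P(y, h) = -9 + 1231 = 1222)
F(r) = r
sqrt(P(1911, 1430) + 1/(F(-1775) + 3036738)) = sqrt(1222 + 1/(-1775 + 3036738)) = sqrt(1222 + 1/3034963) = sqrt(3708724787/3034963) = sqrt(11255842505727881)/3034963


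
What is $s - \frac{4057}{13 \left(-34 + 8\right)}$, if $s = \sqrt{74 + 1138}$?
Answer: $\frac{4057}{338} + 2 \sqrt{303} \approx 46.817$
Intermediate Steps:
$s = 2 \sqrt{303}$ ($s = \sqrt{1212} = 2 \sqrt{303} \approx 34.814$)
$s - \frac{4057}{13 \left(-34 + 8\right)} = 2 \sqrt{303} - \frac{4057}{13 \left(-34 + 8\right)} = 2 \sqrt{303} - \frac{4057}{13 \left(-26\right)} = 2 \sqrt{303} - \frac{4057}{-338} = 2 \sqrt{303} - 4057 \left(- \frac{1}{338}\right) = 2 \sqrt{303} - - \frac{4057}{338} = 2 \sqrt{303} + \frac{4057}{338} = \frac{4057}{338} + 2 \sqrt{303}$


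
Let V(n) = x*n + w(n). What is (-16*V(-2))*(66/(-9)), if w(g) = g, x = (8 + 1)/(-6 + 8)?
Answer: -3872/3 ≈ -1290.7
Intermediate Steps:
x = 9/2 ≈ 4.5000
V(n) = 11*n/2 (V(n) = 9*n/2 + n = 11*n/2)
(-16*V(-2))*(66/(-9)) = (-88*(-2))*(66/(-9)) = (-16*(-11))*(66*(-1/9)) = 176*(-22/3) = -3872/3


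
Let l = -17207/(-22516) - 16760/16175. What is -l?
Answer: 19808987/72839260 ≈ 0.27196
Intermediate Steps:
l = -19808987/72839260 (l = -17207*(-1/22516) - 16760*1/16175 = 17207/22516 - 3352/3235 = -19808987/72839260 ≈ -0.27196)
-l = -1*(-19808987/72839260) = 19808987/72839260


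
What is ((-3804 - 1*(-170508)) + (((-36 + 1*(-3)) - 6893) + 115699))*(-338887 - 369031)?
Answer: -195010879378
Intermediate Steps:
((-3804 - 1*(-170508)) + (((-36 + 1*(-3)) - 6893) + 115699))*(-338887 - 369031) = ((-3804 + 170508) + (((-36 - 3) - 6893) + 115699))*(-707918) = (166704 + ((-39 - 6893) + 115699))*(-707918) = (166704 + (-6932 + 115699))*(-707918) = (166704 + 108767)*(-707918) = 275471*(-707918) = -195010879378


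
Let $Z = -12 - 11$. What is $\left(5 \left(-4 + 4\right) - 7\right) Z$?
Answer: $161$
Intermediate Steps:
$Z = -23$ ($Z = -12 - 11 = -23$)
$\left(5 \left(-4 + 4\right) - 7\right) Z = \left(5 \left(-4 + 4\right) - 7\right) \left(-23\right) = \left(5 \cdot 0 - 7\right) \left(-23\right) = \left(0 - 7\right) \left(-23\right) = \left(-7\right) \left(-23\right) = 161$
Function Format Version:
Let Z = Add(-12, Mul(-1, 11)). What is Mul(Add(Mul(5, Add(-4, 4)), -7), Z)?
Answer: 161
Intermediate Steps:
Z = -23 (Z = Add(-12, -11) = -23)
Mul(Add(Mul(5, Add(-4, 4)), -7), Z) = Mul(Add(Mul(5, Add(-4, 4)), -7), -23) = Mul(Add(Mul(5, 0), -7), -23) = Mul(Add(0, -7), -23) = Mul(-7, -23) = 161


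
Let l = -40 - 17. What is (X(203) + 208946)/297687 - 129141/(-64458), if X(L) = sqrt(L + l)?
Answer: 5767982015/2132034294 + sqrt(146)/297687 ≈ 2.7054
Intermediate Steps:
l = -57
X(L) = sqrt(-57 + L) (X(L) = sqrt(L - 57) = sqrt(-57 + L))
(X(203) + 208946)/297687 - 129141/(-64458) = (sqrt(-57 + 203) + 208946)/297687 - 129141/(-64458) = (sqrt(146) + 208946)*(1/297687) - 129141*(-1/64458) = (208946 + sqrt(146))*(1/297687) + 14349/7162 = (208946/297687 + sqrt(146)/297687) + 14349/7162 = 5767982015/2132034294 + sqrt(146)/297687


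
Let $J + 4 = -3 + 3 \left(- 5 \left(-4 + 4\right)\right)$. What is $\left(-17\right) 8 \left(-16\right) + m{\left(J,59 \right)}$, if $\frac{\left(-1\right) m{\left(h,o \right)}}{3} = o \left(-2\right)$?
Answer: $2530$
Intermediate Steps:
$J = -7$ ($J = -4 - \left(3 - 3 \left(- 5 \left(-4 + 4\right)\right)\right) = -4 - \left(3 - 3 \left(\left(-5\right) 0\right)\right) = -4 + \left(-3 + 3 \cdot 0\right) = -4 + \left(-3 + 0\right) = -4 - 3 = -7$)
$m{\left(h,o \right)} = 6 o$ ($m{\left(h,o \right)} = - 3 o \left(-2\right) = - 3 \left(- 2 o\right) = 6 o$)
$\left(-17\right) 8 \left(-16\right) + m{\left(J,59 \right)} = \left(-17\right) 8 \left(-16\right) + 6 \cdot 59 = \left(-136\right) \left(-16\right) + 354 = 2176 + 354 = 2530$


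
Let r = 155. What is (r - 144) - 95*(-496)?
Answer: 47131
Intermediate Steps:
(r - 144) - 95*(-496) = (155 - 144) - 95*(-496) = 11 + 47120 = 47131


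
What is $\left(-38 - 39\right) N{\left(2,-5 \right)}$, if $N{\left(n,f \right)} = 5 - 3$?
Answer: $-154$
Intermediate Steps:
$N{\left(n,f \right)} = 2$ ($N{\left(n,f \right)} = 5 - 3 = 2$)
$\left(-38 - 39\right) N{\left(2,-5 \right)} = \left(-38 - 39\right) 2 = \left(-77\right) 2 = -154$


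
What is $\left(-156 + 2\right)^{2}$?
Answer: $23716$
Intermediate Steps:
$\left(-156 + 2\right)^{2} = \left(-154\right)^{2} = 23716$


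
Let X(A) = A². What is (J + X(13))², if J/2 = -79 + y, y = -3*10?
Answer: 2401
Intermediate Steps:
y = -30
J = -218 (J = 2*(-79 - 30) = 2*(-109) = -218)
(J + X(13))² = (-218 + 13²)² = (-218 + 169)² = (-49)² = 2401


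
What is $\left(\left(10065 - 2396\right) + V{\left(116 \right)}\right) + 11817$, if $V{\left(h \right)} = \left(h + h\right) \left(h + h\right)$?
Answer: $73310$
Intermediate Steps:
$V{\left(h \right)} = 4 h^{2}$ ($V{\left(h \right)} = 2 h 2 h = 4 h^{2}$)
$\left(\left(10065 - 2396\right) + V{\left(116 \right)}\right) + 11817 = \left(\left(10065 - 2396\right) + 4 \cdot 116^{2}\right) + 11817 = \left(7669 + 4 \cdot 13456\right) + 11817 = \left(7669 + 53824\right) + 11817 = 61493 + 11817 = 73310$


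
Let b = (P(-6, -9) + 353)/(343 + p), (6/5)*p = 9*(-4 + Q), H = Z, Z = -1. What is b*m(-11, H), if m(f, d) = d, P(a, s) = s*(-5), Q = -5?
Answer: -796/551 ≈ -1.4446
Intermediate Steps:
H = -1
P(a, s) = -5*s
p = -135/2 (p = 5*(9*(-4 - 5))/6 = 5*(9*(-9))/6 = (⅚)*(-81) = -135/2 ≈ -67.500)
b = 796/551 (b = (-5*(-9) + 353)/(343 - 135/2) = (45 + 353)/(551/2) = 398*(2/551) = 796/551 ≈ 1.4446)
b*m(-11, H) = (796/551)*(-1) = -796/551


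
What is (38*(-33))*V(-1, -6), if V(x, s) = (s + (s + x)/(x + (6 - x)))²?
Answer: -386441/6 ≈ -64407.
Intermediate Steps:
V(x, s) = (x/6 + 7*s/6)² (V(x, s) = (s + (s + x)/6)² = (s + (s + x)*(⅙))² = (s + (s/6 + x/6))² = (x/6 + 7*s/6)²)
(38*(-33))*V(-1, -6) = (38*(-33))*((-1 + 7*(-6))²/36) = -209*(-1 - 42)²/6 = -209*(-43)²/6 = -209*1849/6 = -1254*1849/36 = -386441/6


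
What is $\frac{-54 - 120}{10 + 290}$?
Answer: $- \frac{29}{50} \approx -0.58$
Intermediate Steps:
$\frac{-54 - 120}{10 + 290} = - \frac{174}{300} = \left(-174\right) \frac{1}{300} = - \frac{29}{50}$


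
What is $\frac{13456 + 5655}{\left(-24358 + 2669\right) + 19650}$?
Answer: $- \frac{19111}{2039} \approx -9.3727$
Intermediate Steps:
$\frac{13456 + 5655}{\left(-24358 + 2669\right) + 19650} = \frac{19111}{-21689 + 19650} = \frac{19111}{-2039} = 19111 \left(- \frac{1}{2039}\right) = - \frac{19111}{2039}$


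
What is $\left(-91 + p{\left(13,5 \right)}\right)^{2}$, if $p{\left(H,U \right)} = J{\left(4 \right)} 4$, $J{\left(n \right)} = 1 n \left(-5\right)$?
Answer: $29241$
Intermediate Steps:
$J{\left(n \right)} = - 5 n$ ($J{\left(n \right)} = n \left(-5\right) = - 5 n$)
$p{\left(H,U \right)} = -80$ ($p{\left(H,U \right)} = \left(-5\right) 4 \cdot 4 = \left(-20\right) 4 = -80$)
$\left(-91 + p{\left(13,5 \right)}\right)^{2} = \left(-91 - 80\right)^{2} = \left(-171\right)^{2} = 29241$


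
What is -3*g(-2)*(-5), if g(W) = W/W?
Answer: 15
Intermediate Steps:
g(W) = 1
-3*g(-2)*(-5) = -3*1*(-5) = -3*(-5) = 15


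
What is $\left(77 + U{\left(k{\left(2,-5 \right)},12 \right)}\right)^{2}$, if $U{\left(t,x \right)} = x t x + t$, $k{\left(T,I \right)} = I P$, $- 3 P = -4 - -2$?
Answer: $\frac{1485961}{9} \approx 1.6511 \cdot 10^{5}$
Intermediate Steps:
$P = \frac{2}{3}$ ($P = - \frac{-4 - -2}{3} = - \frac{-4 + 2}{3} = \left(- \frac{1}{3}\right) \left(-2\right) = \frac{2}{3} \approx 0.66667$)
$k{\left(T,I \right)} = \frac{2 I}{3}$ ($k{\left(T,I \right)} = I \frac{2}{3} = \frac{2 I}{3}$)
$U{\left(t,x \right)} = t + t x^{2}$ ($U{\left(t,x \right)} = t x x + t = t x^{2} + t = t + t x^{2}$)
$\left(77 + U{\left(k{\left(2,-5 \right)},12 \right)}\right)^{2} = \left(77 + \frac{2}{3} \left(-5\right) \left(1 + 12^{2}\right)\right)^{2} = \left(77 - \frac{10 \left(1 + 144\right)}{3}\right)^{2} = \left(77 - \frac{1450}{3}\right)^{2} = \left(- \frac{1219}{3}\right)^{2} = \frac{1485961}{9}$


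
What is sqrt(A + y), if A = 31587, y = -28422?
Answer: sqrt(3165) ≈ 56.258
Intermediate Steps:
sqrt(A + y) = sqrt(31587 - 28422) = sqrt(3165)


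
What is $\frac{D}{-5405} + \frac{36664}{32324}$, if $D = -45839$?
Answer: $\frac{18259443}{1899035} \approx 9.6151$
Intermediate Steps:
$\frac{D}{-5405} + \frac{36664}{32324} = - \frac{45839}{-5405} + \frac{36664}{32324} = \left(-45839\right) \left(- \frac{1}{5405}\right) + 36664 \cdot \frac{1}{32324} = \frac{1993}{235} + \frac{9166}{8081} = \frac{18259443}{1899035}$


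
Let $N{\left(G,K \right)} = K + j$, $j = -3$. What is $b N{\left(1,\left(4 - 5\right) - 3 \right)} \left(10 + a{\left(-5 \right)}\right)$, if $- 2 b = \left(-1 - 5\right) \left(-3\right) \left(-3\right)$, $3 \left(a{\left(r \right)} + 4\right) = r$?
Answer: $-819$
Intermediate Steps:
$a{\left(r \right)} = -4 + \frac{r}{3}$
$b = 27$ ($b = - \frac{\left(-1 - 5\right) \left(-3\right) \left(-3\right)}{2} = - \frac{\left(-6\right) \left(-3\right) \left(-3\right)}{2} = - \frac{18 \left(-3\right)}{2} = \left(- \frac{1}{2}\right) \left(-54\right) = 27$)
$N{\left(G,K \right)} = -3 + K$ ($N{\left(G,K \right)} = K - 3 = -3 + K$)
$b N{\left(1,\left(4 - 5\right) - 3 \right)} \left(10 + a{\left(-5 \right)}\right) = 27 \left(-3 + \left(\left(4 - 5\right) - 3\right)\right) \left(10 + \left(-4 + \frac{1}{3} \left(-5\right)\right)\right) = 27 \left(-3 - 4\right) \left(10 - \frac{17}{3}\right) = 27 \left(-7\right) \frac{13}{3} = \left(-189\right) \frac{13}{3} = -819$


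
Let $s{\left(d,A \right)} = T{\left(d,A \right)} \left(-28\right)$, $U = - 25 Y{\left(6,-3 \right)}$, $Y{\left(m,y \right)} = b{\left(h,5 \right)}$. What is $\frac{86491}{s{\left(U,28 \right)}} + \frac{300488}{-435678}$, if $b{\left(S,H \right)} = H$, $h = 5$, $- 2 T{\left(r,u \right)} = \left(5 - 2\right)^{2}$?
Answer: $\frac{6274060735}{9149238} \approx 685.75$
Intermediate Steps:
$T{\left(r,u \right)} = - \frac{9}{2}$ ($T{\left(r,u \right)} = - \frac{\left(5 - 2\right)^{2}}{2} = - \frac{3^{2}}{2} = \left(- \frac{1}{2}\right) 9 = - \frac{9}{2}$)
$Y{\left(m,y \right)} = 5$
$U = -125$ ($U = \left(-25\right) 5 = -125$)
$s{\left(d,A \right)} = 126$ ($s{\left(d,A \right)} = \left(- \frac{9}{2}\right) \left(-28\right) = 126$)
$\frac{86491}{s{\left(U,28 \right)}} + \frac{300488}{-435678} = \frac{86491}{126} + \frac{300488}{-435678} = 86491 \cdot \frac{1}{126} + 300488 \left(- \frac{1}{435678}\right) = \frac{86491}{126} - \frac{150244}{217839} = \frac{6274060735}{9149238}$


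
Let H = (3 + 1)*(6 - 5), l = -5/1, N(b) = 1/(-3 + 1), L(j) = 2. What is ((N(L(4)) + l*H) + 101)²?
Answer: 25921/4 ≈ 6480.3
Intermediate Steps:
N(b) = -½ (N(b) = 1/(-2) = -½)
l = -5 (l = -5*1 = -5)
H = 4 (H = 4*1 = 4)
((N(L(4)) + l*H) + 101)² = ((-½ - 5*4) + 101)² = ((-½ - 20) + 101)² = (-41/2 + 101)² = (161/2)² = 25921/4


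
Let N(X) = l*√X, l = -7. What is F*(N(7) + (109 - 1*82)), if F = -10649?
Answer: -287523 + 74543*√7 ≈ -90301.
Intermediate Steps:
N(X) = -7*√X
F*(N(7) + (109 - 1*82)) = -10649*(-7*√7 + (109 - 1*82)) = -10649*(-7*√7 + (109 - 82)) = -10649*(-7*√7 + 27) = -10649*(27 - 7*√7) = -287523 + 74543*√7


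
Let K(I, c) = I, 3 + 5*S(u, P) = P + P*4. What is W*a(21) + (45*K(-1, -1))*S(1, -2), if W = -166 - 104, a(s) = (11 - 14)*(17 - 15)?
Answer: 1737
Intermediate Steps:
S(u, P) = -3/5 + P (S(u, P) = -3/5 + (P + P*4)/5 = -3/5 + (P + 4*P)/5 = -3/5 + (5*P)/5 = -3/5 + P)
a(s) = -6 (a(s) = -3*2 = -6)
W = -270
W*a(21) + (45*K(-1, -1))*S(1, -2) = -270*(-6) + (45*(-1))*(-3/5 - 2) = 1620 - 45*(-13/5) = 1620 + 117 = 1737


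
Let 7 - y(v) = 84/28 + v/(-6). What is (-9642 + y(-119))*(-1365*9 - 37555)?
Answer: 1444039240/3 ≈ 4.8135e+8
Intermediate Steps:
y(v) = 4 + v/6 (y(v) = 7 - (84/28 + v/(-6)) = 7 - (84*(1/28) + v*(-⅙)) = 7 - (3 - v/6) = 7 + (-3 + v/6) = 4 + v/6)
(-9642 + y(-119))*(-1365*9 - 37555) = (-9642 + (4 + (⅙)*(-119)))*(-1365*9 - 37555) = (-9642 + (4 - 119/6))*(-12285 - 37555) = (-9642 - 95/6)*(-49840) = -57947/6*(-49840) = 1444039240/3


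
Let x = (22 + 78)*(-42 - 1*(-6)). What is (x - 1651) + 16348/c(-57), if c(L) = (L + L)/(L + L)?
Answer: 11097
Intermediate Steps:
c(L) = 1 (c(L) = (2*L)/((2*L)) = (2*L)*(1/(2*L)) = 1)
x = -3600 (x = 100*(-42 + 6) = 100*(-36) = -3600)
(x - 1651) + 16348/c(-57) = (-3600 - 1651) + 16348/1 = -5251 + 16348*1 = -5251 + 16348 = 11097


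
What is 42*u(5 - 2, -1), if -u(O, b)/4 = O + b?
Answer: -336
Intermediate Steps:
u(O, b) = -4*O - 4*b (u(O, b) = -4*(O + b) = -4*O - 4*b)
42*u(5 - 2, -1) = 42*(-4*(5 - 2) - 4*(-1)) = 42*(-4*3 + 4) = 42*(-12 + 4) = 42*(-8) = -336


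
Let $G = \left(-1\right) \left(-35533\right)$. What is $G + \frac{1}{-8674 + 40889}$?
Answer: $\frac{1144695596}{32215} \approx 35533.0$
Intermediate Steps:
$G = 35533$
$G + \frac{1}{-8674 + 40889} = 35533 + \frac{1}{-8674 + 40889} = 35533 + \frac{1}{32215} = \frac{1144695596}{32215}$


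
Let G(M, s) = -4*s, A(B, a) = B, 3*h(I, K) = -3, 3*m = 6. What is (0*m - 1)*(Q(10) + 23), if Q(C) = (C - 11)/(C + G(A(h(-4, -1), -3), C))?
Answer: -691/30 ≈ -23.033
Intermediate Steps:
m = 2 (m = (⅓)*6 = 2)
h(I, K) = -1 (h(I, K) = (⅓)*(-3) = -1)
Q(C) = -(-11 + C)/(3*C) (Q(C) = (C - 11)/(C - 4*C) = (-11 + C)/((-3*C)) = (-11 + C)*(-1/(3*C)) = -(-11 + C)/(3*C))
(0*m - 1)*(Q(10) + 23) = (0*2 - 1)*((⅓)*(11 - 1*10)/10 + 23) = (0 - 1)*((⅓)*(⅒)*(11 - 10) + 23) = -((⅓)*(⅒)*1 + 23) = -(1/30 + 23) = -1*691/30 = -691/30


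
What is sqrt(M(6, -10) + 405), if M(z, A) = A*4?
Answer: sqrt(365) ≈ 19.105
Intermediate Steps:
M(z, A) = 4*A
sqrt(M(6, -10) + 405) = sqrt(4*(-10) + 405) = sqrt(-40 + 405) = sqrt(365)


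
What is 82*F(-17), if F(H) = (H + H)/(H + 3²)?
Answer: 697/2 ≈ 348.50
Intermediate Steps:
F(H) = 2*H/(9 + H) (F(H) = (2*H)/(H + 9) = (2*H)/(9 + H) = 2*H/(9 + H))
82*F(-17) = 82*(2*(-17)/(9 - 17)) = 82*(2*(-17)/(-8)) = 82*(2*(-17)*(-⅛)) = 82*(17/4) = 697/2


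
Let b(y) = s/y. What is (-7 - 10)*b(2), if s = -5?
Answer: 85/2 ≈ 42.500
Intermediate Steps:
b(y) = -5/y
(-7 - 10)*b(2) = (-7 - 10)*(-5/2) = -(-85)/2 = -17*(-5/2) = 85/2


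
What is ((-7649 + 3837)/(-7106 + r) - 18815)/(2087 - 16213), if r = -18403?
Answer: 479948023/360340134 ≈ 1.3319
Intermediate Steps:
((-7649 + 3837)/(-7106 + r) - 18815)/(2087 - 16213) = ((-7649 + 3837)/(-7106 - 18403) - 18815)/(2087 - 16213) = (-3812/(-25509) - 18815)/(-14126) = (-3812*(-1/25509) - 18815)*(-1/14126) = (3812/25509 - 18815)*(-1/14126) = -479948023/25509*(-1/14126) = 479948023/360340134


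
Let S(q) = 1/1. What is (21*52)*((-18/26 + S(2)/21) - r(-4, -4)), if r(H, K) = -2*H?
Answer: -9440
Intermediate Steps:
S(q) = 1
(21*52)*((-18/26 + S(2)/21) - r(-4, -4)) = (21*52)*((-18/26 + 1/21) - (-2)*(-4)) = 1092*((-18*1/26 + 1*(1/21)) - 1*8) = 1092*((-9/13 + 1/21) - 8) = 1092*(-176/273 - 8) = 1092*(-2360/273) = -9440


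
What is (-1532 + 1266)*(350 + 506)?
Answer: -227696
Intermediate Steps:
(-1532 + 1266)*(350 + 506) = -266*856 = -227696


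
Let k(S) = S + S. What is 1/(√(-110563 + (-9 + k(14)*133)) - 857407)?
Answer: -857407/735146870497 - 12*I*√742/735146870497 ≈ -1.1663e-6 - 4.4464e-10*I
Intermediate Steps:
k(S) = 2*S
1/(√(-110563 + (-9 + k(14)*133)) - 857407) = 1/(√(-110563 + (-9 + (2*14)*133)) - 857407) = 1/(√(-110563 + (-9 + 28*133)) - 857407) = 1/(√(-110563 + (-9 + 3724)) - 857407) = 1/(√(-110563 + 3715) - 857407) = 1/(√(-106848) - 857407) = 1/(12*I*√742 - 857407) = 1/(-857407 + 12*I*√742)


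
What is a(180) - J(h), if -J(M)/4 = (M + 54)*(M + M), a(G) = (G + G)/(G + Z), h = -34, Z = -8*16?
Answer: -70630/13 ≈ -5433.1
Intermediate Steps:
Z = -128
a(G) = 2*G/(-128 + G) (a(G) = (G + G)/(G - 128) = (2*G)/(-128 + G) = 2*G/(-128 + G))
J(M) = -8*M*(54 + M) (J(M) = -4*(M + 54)*(M + M) = -4*(54 + M)*2*M = -8*M*(54 + M))
a(180) - J(h) = 2*180/(-128 + 180) - (-8)*(-34)*(54 - 34) = 2*180/52 - (-8)*(-34)*20 = 2*180*(1/52) - 1*5440 = 90/13 - 5440 = -70630/13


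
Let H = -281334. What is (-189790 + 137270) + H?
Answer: -333854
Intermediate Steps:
(-189790 + 137270) + H = (-189790 + 137270) - 281334 = -52520 - 281334 = -333854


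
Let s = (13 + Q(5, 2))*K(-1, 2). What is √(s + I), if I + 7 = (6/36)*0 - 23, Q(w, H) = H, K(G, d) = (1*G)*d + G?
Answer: 5*I*√3 ≈ 8.6602*I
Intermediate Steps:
K(G, d) = G + G*d (K(G, d) = G*d + G = G + G*d)
s = -45 (s = (13 + 2)*(-(1 + 2)) = 15*(-1*3) = 15*(-3) = -45)
I = -30 (I = -7 + ((6/36)*0 - 23) = -7 + ((6*(1/36))*0 - 23) = -7 + ((⅙)*0 - 23) = -7 + (0 - 23) = -7 - 23 = -30)
√(s + I) = √(-45 - 30) = √(-75) = 5*I*√3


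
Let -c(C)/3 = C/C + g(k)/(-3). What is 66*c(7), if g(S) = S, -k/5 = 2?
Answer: -858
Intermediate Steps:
k = -10 (k = -5*2 = -10)
c(C) = -13 (c(C) = -3*(C/C - 10/(-3)) = -3*(1 - 10*(-⅓)) = -3*(1 + 10/3) = -3*13/3 = -13)
66*c(7) = 66*(-13) = -858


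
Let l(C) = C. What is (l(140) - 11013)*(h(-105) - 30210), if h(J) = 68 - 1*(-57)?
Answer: 327114205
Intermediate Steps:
h(J) = 125 (h(J) = 68 + 57 = 125)
(l(140) - 11013)*(h(-105) - 30210) = (140 - 11013)*(125 - 30210) = -10873*(-30085) = 327114205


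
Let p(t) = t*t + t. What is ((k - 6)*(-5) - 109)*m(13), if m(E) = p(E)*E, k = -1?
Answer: -175084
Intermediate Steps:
p(t) = t + t² (p(t) = t² + t = t + t²)
m(E) = E²*(1 + E) (m(E) = (E*(1 + E))*E = E²*(1 + E))
((k - 6)*(-5) - 109)*m(13) = ((-1 - 6)*(-5) - 109)*(13²*(1 + 13)) = (-7*(-5) - 109)*(169*14) = (35 - 109)*2366 = -74*2366 = -175084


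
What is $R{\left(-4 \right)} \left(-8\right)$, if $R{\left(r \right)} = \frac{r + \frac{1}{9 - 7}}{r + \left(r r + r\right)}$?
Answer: $\frac{7}{2} \approx 3.5$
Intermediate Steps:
$R{\left(r \right)} = \frac{\frac{1}{2} + r}{r^{2} + 2 r}$ ($R{\left(r \right)} = \frac{r + \frac{1}{2}}{r + \left(r^{2} + r\right)} = \frac{r + \frac{1}{2}}{r + \left(r + r^{2}\right)} = \frac{\frac{1}{2} + r}{r^{2} + 2 r}$)
$R{\left(-4 \right)} \left(-8\right) = \frac{\frac{1}{2} - 4}{\left(-4\right) \left(2 - 4\right)} \left(-8\right) = \left(- \frac{1}{4}\right) \frac{1}{-2} \left(- \frac{7}{2}\right) \left(-8\right) = \left(- \frac{1}{4}\right) \left(- \frac{1}{2}\right) \left(- \frac{7}{2}\right) \left(-8\right) = \left(- \frac{7}{16}\right) \left(-8\right) = \frac{7}{2}$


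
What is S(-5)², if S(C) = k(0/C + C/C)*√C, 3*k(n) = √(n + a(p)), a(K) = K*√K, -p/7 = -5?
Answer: -5/9 - 175*√35/9 ≈ -115.59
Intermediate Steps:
p = 35 (p = -7*(-5) = 35)
a(K) = K^(3/2)
k(n) = √(n + 35*√35)/3 (k(n) = √(n + 35^(3/2))/3 = √(n + 35*√35)/3)
S(C) = √C*√(1 + 35*√35)/3 (S(C) = (√((0/C + C/C) + 35*√35)/3)*√C = (√((0 + 1) + 35*√35)/3)*√C = (√(1 + 35*√35)/3)*√C = √C*√(1 + 35*√35)/3)
S(-5)² = (√(-5)*√(1 + 35*√35)/3)² = ((I*√5)*√(1 + 35*√35)/3)² = (I*√5*√(1 + 35*√35)/3)² = -5/9 - 175*√35/9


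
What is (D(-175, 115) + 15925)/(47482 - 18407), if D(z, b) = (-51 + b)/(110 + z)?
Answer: 1035061/1889875 ≈ 0.54769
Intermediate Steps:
D(z, b) = (-51 + b)/(110 + z)
(D(-175, 115) + 15925)/(47482 - 18407) = ((-51 + 115)/(110 - 175) + 15925)/(47482 - 18407) = (64/(-65) + 15925)/29075 = (-1/65*64 + 15925)*(1/29075) = (-64/65 + 15925)*(1/29075) = (1035061/65)*(1/29075) = 1035061/1889875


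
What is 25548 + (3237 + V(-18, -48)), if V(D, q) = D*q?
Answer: 29649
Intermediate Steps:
25548 + (3237 + V(-18, -48)) = 25548 + (3237 - 18*(-48)) = 25548 + (3237 + 864) = 25548 + 4101 = 29649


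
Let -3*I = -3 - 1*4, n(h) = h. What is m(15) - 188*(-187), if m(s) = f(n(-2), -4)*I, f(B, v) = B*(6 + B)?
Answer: 105412/3 ≈ 35137.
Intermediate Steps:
I = 7/3 (I = -(-3 - 1*4)/3 = -(-3 - 4)/3 = -⅓*(-7) = 7/3 ≈ 2.3333)
m(s) = -56/3 (m(s) = -2*(6 - 2)*(7/3) = -2*4*(7/3) = -8*7/3 = -56/3)
m(15) - 188*(-187) = -56/3 - 188*(-187) = -56/3 + 35156 = 105412/3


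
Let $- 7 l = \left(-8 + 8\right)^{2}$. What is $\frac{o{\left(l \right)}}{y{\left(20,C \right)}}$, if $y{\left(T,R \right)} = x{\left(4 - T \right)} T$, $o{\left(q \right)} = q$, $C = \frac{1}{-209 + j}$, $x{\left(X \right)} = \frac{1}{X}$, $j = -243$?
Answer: $0$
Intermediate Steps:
$l = 0$ ($l = - \frac{\left(-8 + 8\right)^{2}}{7} = - \frac{0^{2}}{7} = \left(- \frac{1}{7}\right) 0 = 0$)
$C = - \frac{1}{452}$ ($C = \frac{1}{-209 - 243} = \frac{1}{-452} = - \frac{1}{452} \approx -0.0022124$)
$y{\left(T,R \right)} = \frac{T}{4 - T}$
$\frac{o{\left(l \right)}}{y{\left(20,C \right)}} = \frac{0}{\left(-1\right) 20 \frac{1}{-4 + 20}} = \frac{0}{\left(-1\right) 20 \cdot \frac{1}{16}} = \frac{0}{- \frac{5}{4}} = 0 \left(- \frac{4}{5}\right) = 0$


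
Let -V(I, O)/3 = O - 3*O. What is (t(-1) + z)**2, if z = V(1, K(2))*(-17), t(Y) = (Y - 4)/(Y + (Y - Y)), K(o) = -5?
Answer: 265225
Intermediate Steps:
V(I, O) = 6*O (V(I, O) = -3*(O - 3*O) = -(-6)*O = 6*O)
t(Y) = (-4 + Y)/Y (t(Y) = (-4 + Y)/(Y + 0) = (-4 + Y)/Y)
z = 510 (z = (6*(-5))*(-17) = -30*(-17) = 510)
(t(-1) + z)**2 = ((-4 - 1)/(-1) + 510)**2 = (-1*(-5) + 510)**2 = (5 + 510)**2 = 515**2 = 265225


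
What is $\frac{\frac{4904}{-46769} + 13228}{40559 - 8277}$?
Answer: $\frac{309327714}{754898429} \approx 0.40976$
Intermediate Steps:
$\frac{\frac{4904}{-46769} + 13228}{40559 - 8277} = \frac{4904 \left(- \frac{1}{46769}\right) + 13228}{32282} = \left(- \frac{4904}{46769} + 13228\right) \frac{1}{32282} = \frac{618655428}{46769} \cdot \frac{1}{32282} = \frac{309327714}{754898429}$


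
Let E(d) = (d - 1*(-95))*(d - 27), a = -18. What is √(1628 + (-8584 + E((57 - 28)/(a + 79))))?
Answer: 2*I*√8826627/61 ≈ 97.409*I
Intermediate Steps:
E(d) = (-27 + d)*(95 + d) (E(d) = (d + 95)*(-27 + d) = (95 + d)*(-27 + d) = (-27 + d)*(95 + d))
√(1628 + (-8584 + E((57 - 28)/(a + 79)))) = √(1628 + (-8584 + (-2565 + ((57 - 28)/(-18 + 79))² + 68*((57 - 28)/(-18 + 79))))) = √(1628 + (-8584 + (-2565 + (29/61)² + 68*(29/61)))) = √(1628 + (-8584 + (-2565 + 841/3721 + 1972/61))) = √(1628 + (-8584 - 9423232/3721)) = √(1628 - 41364296/3721) = √(-35306508/3721) = 2*I*√8826627/61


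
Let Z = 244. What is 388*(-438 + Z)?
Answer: -75272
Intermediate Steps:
388*(-438 + Z) = 388*(-438 + 244) = 388*(-194) = -75272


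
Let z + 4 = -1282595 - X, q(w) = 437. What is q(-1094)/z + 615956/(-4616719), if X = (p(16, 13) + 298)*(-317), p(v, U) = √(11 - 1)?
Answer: -871916909512757843/6517233022844138481 - 138529*√10/1411659020799 ≈ -0.13379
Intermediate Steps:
p(v, U) = √10
X = -94466 - 317*√10 (X = (√10 + 298)*(-317) = (298 + √10)*(-317) = -94466 - 317*√10 ≈ -95469.)
z = -1188133 + 317*√10 (z = -4 + (-1282595 - (-94466 - 317*√10)) = -4 + (-1282595 + (94466 + 317*√10)) = -4 + (-1188129 + 317*√10) = -1188133 + 317*√10 ≈ -1.1871e+6)
q(-1094)/z + 615956/(-4616719) = 437/(-1188133 + 317*√10) + 615956/(-4616719) = 437/(-1188133 + 317*√10) + 615956*(-1/4616719) = 437/(-1188133 + 317*√10) - 615956/4616719 = -615956/4616719 + 437/(-1188133 + 317*√10)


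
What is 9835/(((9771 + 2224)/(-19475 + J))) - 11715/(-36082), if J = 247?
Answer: -1364646392747/86560718 ≈ -15765.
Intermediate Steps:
9835/(((9771 + 2224)/(-19475 + J))) - 11715/(-36082) = 9835/(((9771 + 2224)/(-19475 + 247))) - 11715/(-36082) = 9835/((11995/(-19228))) - 11715*(-1/36082) = 9835/((11995*(-1/19228))) + 11715/36082 = 9835/(-11995/19228) + 11715/36082 = 9835*(-19228/11995) + 11715/36082 = -37821476/2399 + 11715/36082 = -1364646392747/86560718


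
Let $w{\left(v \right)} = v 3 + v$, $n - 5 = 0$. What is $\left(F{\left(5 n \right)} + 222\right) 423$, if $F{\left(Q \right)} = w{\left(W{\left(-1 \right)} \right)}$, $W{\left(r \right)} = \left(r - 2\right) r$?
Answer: $98982$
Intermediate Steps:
$n = 5$ ($n = 5 + 0 = 5$)
$W{\left(r \right)} = r \left(-2 + r\right)$ ($W{\left(r \right)} = \left(-2 + r\right) r = r \left(-2 + r\right)$)
$w{\left(v \right)} = 4 v$ ($w{\left(v \right)} = 3 v + v = 4 v$)
$F{\left(Q \right)} = 12$ ($F{\left(Q \right)} = 4 \left(- (-2 - 1)\right) = 4 \left(\left(-1\right) \left(-3\right)\right) = 4 \cdot 3 = 12$)
$\left(F{\left(5 n \right)} + 222\right) 423 = \left(12 + 222\right) 423 = 234 \cdot 423 = 98982$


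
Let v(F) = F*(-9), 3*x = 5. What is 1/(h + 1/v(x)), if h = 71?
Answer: 15/1064 ≈ 0.014098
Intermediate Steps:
x = 5/3 (x = (1/3)*5 = 5/3 ≈ 1.6667)
v(F) = -9*F
1/(h + 1/v(x)) = 1/(71 + 1/(-9*5/3)) = 1/(71 + 1/(-15)) = 1/(71 - 1/15) = 1/(1064/15) = 15/1064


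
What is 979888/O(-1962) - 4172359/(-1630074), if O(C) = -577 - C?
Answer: 1603068668927/2257652490 ≈ 710.06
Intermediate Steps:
979888/O(-1962) - 4172359/(-1630074) = 979888/(-577 - 1*(-1962)) - 4172359/(-1630074) = 979888/(-577 + 1962) - 4172359*(-1/1630074) = 979888/1385 + 4172359/1630074 = 1603068668927/2257652490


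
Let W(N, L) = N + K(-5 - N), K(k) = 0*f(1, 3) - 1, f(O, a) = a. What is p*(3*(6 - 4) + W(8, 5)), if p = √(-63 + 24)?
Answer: 13*I*√39 ≈ 81.185*I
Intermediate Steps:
K(k) = -1 (K(k) = 0*3 - 1 = 0 - 1 = -1)
p = I*√39 (p = √(-39) = I*√39 ≈ 6.245*I)
W(N, L) = -1 + N (W(N, L) = N - 1 = -1 + N)
p*(3*(6 - 4) + W(8, 5)) = (I*√39)*(3*(6 - 4) + (-1 + 8)) = (I*√39)*(3*2 + 7) = (I*√39)*(6 + 7) = (I*√39)*13 = 13*I*√39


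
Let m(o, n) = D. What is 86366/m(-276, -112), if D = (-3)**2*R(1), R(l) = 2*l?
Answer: 43183/9 ≈ 4798.1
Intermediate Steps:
D = 18 (D = (-3)**2*(2*1) = 9*2 = 18)
m(o, n) = 18
86366/m(-276, -112) = 86366/18 = 86366*(1/18) = 43183/9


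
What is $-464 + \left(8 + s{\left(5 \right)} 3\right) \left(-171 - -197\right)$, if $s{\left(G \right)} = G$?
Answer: $134$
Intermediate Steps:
$-464 + \left(8 + s{\left(5 \right)} 3\right) \left(-171 - -197\right) = -464 + \left(8 + 5 \cdot 3\right) \left(-171 - -197\right) = -464 + \left(8 + 15\right) \left(-171 + 197\right) = -464 + 23 \cdot 26 = -464 + 598 = 134$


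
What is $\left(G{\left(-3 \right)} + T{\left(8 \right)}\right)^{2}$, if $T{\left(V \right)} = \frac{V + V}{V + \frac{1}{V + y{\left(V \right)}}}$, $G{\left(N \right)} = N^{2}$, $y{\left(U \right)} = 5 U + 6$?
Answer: $\frac{22667121}{187489} \approx 120.9$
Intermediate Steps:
$y{\left(U \right)} = 6 + 5 U$
$T{\left(V \right)} = \frac{2 V}{V + \frac{1}{6 + 6 V}}$ ($T{\left(V \right)} = \frac{V + V}{V + \frac{1}{V + \left(6 + 5 V\right)}} = \frac{2 V}{V + \frac{1}{6 + 6 V}}$)
$\left(G{\left(-3 \right)} + T{\left(8 \right)}\right)^{2} = \left(\left(-3\right)^{2} + 12 \cdot 8 \frac{1}{1 + 6 \cdot 8 + 6 \cdot 8^{2}} \left(1 + 8\right)\right)^{2} = \left(9 + 12 \cdot 8 \frac{1}{1 + 48 + 6 \cdot 64} \cdot 9\right)^{2} = \left(9 + 12 \cdot 8 \frac{1}{1 + 48 + 384} \cdot 9\right)^{2} = \left(9 + 12 \cdot 8 \cdot \frac{1}{433} \cdot 9\right)^{2} = \left(9 + \frac{864}{433}\right)^{2} = \left(\frac{4761}{433}\right)^{2} = \frac{22667121}{187489}$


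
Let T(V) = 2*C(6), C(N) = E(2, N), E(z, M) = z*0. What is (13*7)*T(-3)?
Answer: 0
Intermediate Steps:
E(z, M) = 0
C(N) = 0
T(V) = 0 (T(V) = 2*0 = 0)
(13*7)*T(-3) = (13*7)*0 = 91*0 = 0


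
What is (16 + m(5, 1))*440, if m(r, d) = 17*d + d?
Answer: 14960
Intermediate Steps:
m(r, d) = 18*d
(16 + m(5, 1))*440 = (16 + 18*1)*440 = (16 + 18)*440 = 34*440 = 14960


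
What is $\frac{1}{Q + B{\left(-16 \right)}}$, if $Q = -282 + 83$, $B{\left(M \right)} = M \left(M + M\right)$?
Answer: $\frac{1}{313} \approx 0.0031949$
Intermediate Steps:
$B{\left(M \right)} = 2 M^{2}$ ($B{\left(M \right)} = M 2 M = 2 M^{2}$)
$Q = -199$
$\frac{1}{Q + B{\left(-16 \right)}} = \frac{1}{-199 + 2 \left(-16\right)^{2}} = \frac{1}{-199 + 2 \cdot 256} = \frac{1}{-199 + 512} = \frac{1}{313}$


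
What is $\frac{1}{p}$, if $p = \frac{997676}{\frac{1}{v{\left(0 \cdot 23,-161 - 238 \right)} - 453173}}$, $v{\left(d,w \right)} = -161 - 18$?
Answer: $- \frac{1}{452298409952} \approx -2.2109 \cdot 10^{-12}$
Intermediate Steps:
$v{\left(d,w \right)} = -179$
$p = -452298409952$ ($p = \frac{997676}{\frac{1}{-179 - 453173}} = \frac{997676}{\frac{1}{-453352}} = \frac{997676}{- \frac{1}{453352}} = 997676 \left(-453352\right) = -452298409952$)
$\frac{1}{p} = \frac{1}{-452298409952} = - \frac{1}{452298409952}$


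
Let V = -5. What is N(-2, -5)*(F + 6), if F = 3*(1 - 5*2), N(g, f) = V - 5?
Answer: 210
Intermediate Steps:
N(g, f) = -10 (N(g, f) = -5 - 5 = -10)
F = -27 (F = 3*(1 - 10) = 3*(-9) = -27)
N(-2, -5)*(F + 6) = -10*(-27 + 6) = -10*(-21) = 210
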